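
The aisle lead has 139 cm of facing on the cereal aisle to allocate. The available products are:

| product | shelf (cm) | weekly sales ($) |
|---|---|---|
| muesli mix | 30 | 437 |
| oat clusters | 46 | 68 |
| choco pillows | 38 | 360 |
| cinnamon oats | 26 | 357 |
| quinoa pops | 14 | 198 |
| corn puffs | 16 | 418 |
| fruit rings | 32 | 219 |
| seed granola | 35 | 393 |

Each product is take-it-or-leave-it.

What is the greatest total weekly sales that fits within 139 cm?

1824

Taking the top-ratio products first gives muesli mix + cinnamon oats + quinoa pops + corn puffs + seed granola for 1803 (121 cm).
The 14 cm tied up in quinoa pops is better spent on fruit rings — total rises to 1824 (139 cm).
Nothing else within 139 cm beats 1824.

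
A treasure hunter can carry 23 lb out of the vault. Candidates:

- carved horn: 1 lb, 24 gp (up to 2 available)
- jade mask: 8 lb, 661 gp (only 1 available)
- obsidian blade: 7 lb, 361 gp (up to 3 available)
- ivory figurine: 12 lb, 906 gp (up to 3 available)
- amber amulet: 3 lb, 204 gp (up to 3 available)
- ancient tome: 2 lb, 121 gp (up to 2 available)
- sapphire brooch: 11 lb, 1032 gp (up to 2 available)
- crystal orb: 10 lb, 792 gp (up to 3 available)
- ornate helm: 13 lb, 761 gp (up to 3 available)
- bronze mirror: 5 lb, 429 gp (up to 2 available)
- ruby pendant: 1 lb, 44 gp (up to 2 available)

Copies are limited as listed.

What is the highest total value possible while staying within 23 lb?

2108

The ratio ordering already packs tightly: 2×sapphire brooch + ruby pendant, 23 lb, 2108.
No other feasible combination exceeds 2108.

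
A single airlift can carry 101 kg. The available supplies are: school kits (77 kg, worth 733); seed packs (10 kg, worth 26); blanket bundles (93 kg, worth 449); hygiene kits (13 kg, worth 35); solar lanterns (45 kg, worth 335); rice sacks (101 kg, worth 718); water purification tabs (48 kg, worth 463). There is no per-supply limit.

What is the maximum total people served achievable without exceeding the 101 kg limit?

926

Density check — water purification tabs 9.65, school kits 9.52, solar lanterns 7.44 are the best per kg.
The ratio ordering already packs tightly: 2×water purification tabs, 96 kg, 926.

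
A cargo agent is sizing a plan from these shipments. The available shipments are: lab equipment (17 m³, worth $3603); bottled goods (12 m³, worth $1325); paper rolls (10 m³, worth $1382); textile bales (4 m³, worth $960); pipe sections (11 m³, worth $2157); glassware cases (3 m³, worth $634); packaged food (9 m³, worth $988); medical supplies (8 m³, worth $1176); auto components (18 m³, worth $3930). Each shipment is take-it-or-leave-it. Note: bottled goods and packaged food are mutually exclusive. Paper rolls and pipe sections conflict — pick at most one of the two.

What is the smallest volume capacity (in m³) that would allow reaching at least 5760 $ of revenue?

Need the lightest bundle worth ≥ 5760.
lab equipment + pipe sections: 5760 revenue at 28 m³.
No combination under 28 m³ hits 5760.

28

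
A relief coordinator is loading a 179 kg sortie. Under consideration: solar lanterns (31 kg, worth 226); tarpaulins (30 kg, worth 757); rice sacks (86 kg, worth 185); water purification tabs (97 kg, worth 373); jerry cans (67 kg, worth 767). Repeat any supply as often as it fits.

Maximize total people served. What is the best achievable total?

3785

By people served per kg: tarpaulins 25.23, jerry cans 11.45, solar lanterns 7.29 lead.
5×tarpaulins uses 150 of the 179 kg and totals 3785.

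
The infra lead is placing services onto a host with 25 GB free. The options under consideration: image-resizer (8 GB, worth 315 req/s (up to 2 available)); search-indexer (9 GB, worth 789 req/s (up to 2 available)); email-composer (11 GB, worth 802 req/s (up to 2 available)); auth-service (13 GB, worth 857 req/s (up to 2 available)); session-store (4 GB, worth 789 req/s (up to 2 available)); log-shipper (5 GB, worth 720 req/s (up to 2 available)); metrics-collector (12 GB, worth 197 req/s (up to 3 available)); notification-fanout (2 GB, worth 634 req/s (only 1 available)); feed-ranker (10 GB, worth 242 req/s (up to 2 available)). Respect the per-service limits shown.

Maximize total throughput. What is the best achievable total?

3721

The ratio heuristic lands on 2×session-store + 2×log-shipper + notification-fanout (3652) but leaves 5 GB idle.
Replace log-shipper with search-indexer: the trade gains 69 net, giving 3721 at 24 GB.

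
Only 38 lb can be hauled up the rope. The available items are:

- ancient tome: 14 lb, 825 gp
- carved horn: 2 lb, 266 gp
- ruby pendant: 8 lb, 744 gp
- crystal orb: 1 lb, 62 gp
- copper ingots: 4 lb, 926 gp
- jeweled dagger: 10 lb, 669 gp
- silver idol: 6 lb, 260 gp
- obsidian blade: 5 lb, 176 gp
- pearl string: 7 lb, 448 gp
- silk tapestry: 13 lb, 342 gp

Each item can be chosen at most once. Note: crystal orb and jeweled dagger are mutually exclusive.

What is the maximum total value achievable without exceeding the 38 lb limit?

3430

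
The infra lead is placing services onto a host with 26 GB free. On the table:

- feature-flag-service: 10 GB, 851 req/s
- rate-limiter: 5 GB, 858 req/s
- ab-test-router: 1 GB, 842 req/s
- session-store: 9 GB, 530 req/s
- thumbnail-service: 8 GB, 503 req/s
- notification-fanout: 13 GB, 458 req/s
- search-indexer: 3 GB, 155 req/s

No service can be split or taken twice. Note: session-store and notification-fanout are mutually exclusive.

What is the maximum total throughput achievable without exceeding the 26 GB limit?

3081

By throughput per GB: ab-test-router 842.00, rate-limiter 171.60, feature-flag-service 85.10, thumbnail-service 62.88 lead.
A density-first pass picks feature-flag-service + rate-limiter + ab-test-router + thumbnail-service — 3054 at 24 GB.
Dropping thumbnail-service frees 8 GB; slotting in session-store (9 GB) lifts the total to 3081 at 25 GB.
Runner-up feature-flag-service + rate-limiter + ab-test-router + thumbnail-service tops out at 3054.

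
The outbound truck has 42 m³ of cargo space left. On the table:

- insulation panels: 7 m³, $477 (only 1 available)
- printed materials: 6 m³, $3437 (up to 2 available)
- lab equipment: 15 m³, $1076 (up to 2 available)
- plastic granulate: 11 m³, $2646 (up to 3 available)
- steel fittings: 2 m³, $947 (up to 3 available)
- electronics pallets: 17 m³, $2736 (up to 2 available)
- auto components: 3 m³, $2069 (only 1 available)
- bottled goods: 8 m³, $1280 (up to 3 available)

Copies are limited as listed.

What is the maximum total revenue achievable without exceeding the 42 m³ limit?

Greedy by ratio would take 2×printed materials + plastic granulate + 3×steel fittings + auto components + bottled goods: 40 m³ used, total 15710.
Dropping steel fittings and bottled goods frees 10 m³; slotting in plastic granulate (11 m³) lifts the total to 16129 at 41 m³.
Every other selection either busts 42 m³ or exceeds an availability limit or fails to beat 16129.

16129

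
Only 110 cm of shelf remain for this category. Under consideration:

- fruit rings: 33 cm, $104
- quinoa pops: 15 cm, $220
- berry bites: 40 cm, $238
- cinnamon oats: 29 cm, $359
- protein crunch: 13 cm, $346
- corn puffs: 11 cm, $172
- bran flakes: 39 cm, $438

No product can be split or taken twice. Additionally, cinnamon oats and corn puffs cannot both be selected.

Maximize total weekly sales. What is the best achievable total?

1363

Best packing: quinoa pops + cinnamon oats + protein crunch + bran flakes — 96 cm, 1363 total.
No other feasible combination exceeds 1363.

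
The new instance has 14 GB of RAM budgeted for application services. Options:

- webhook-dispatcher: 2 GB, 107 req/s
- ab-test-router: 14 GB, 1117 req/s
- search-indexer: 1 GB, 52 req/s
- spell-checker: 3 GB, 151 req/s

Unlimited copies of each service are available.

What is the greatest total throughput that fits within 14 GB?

1117

Best packing: ab-test-router — 14 GB, 1117 total.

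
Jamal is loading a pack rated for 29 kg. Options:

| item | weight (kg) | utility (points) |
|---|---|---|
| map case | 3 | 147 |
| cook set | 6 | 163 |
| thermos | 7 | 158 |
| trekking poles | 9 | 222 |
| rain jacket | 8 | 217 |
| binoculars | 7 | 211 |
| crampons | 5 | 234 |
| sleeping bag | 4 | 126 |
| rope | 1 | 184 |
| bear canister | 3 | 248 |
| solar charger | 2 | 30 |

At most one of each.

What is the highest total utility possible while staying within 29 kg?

1313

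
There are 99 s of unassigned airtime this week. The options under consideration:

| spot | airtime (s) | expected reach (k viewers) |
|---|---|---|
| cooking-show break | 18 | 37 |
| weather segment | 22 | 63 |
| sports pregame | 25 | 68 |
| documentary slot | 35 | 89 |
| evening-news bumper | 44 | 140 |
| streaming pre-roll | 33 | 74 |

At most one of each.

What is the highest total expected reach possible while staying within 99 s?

Ranking by ratio (expected reach/s): evening-news bumper 3.18, weather segment 2.86, sports pregame 2.72, documentary slot 2.54.
The ratio heuristic lands on weather segment + sports pregame + evening-news bumper (271) but leaves 8 s idle.
The 25 s tied up in sports pregame is better spent on streaming pre-roll — total rises to 277 (99 s).
No other feasible combination exceeds 277.

277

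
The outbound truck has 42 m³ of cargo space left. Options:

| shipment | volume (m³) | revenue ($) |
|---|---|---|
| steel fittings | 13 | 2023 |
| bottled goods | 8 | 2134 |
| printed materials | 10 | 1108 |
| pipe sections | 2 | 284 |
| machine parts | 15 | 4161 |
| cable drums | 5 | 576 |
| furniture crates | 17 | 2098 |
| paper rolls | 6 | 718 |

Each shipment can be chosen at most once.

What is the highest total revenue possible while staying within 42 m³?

9036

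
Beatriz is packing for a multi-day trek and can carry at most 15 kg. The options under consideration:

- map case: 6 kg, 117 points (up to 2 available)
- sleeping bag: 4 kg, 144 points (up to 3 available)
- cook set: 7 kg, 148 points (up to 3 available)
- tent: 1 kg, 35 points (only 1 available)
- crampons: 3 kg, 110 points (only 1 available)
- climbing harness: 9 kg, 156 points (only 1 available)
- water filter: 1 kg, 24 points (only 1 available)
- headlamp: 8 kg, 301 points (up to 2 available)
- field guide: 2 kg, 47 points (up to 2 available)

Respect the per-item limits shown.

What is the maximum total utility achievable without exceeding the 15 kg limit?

555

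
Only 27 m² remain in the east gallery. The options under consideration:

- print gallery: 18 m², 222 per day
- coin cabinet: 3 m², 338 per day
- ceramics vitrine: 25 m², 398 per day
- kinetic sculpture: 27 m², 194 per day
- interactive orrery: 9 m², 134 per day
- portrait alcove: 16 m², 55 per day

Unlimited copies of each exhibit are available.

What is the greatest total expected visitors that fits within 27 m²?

Density check — coin cabinet 112.67, ceramics vitrine 15.92, interactive orrery 14.89 are the best per m².
Best packing: 9×coin cabinet — 27 m², 3042 total.
Nothing else within 27 m² beats 3042.

3042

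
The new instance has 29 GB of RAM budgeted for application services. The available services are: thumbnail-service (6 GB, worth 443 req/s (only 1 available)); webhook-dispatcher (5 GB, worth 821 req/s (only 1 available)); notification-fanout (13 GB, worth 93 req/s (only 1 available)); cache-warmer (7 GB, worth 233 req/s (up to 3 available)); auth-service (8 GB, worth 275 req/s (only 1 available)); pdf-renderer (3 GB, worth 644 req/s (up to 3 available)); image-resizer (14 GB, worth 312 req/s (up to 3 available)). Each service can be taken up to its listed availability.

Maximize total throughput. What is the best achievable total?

Best packing: thumbnail-service + webhook-dispatcher + auth-service + 3×pdf-renderer — 28 GB, 3471 total.
Nothing else within 29 GB beats 3471.

3471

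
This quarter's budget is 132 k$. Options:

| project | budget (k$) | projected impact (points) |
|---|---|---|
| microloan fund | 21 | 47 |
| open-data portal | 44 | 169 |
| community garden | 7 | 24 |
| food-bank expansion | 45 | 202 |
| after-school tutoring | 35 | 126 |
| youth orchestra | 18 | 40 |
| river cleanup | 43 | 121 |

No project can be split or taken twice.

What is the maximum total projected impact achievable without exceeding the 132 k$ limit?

521

By projected impact per k$: food-bank expansion 4.49, open-data portal 3.84, after-school tutoring 3.60, community garden 3.43 lead.
Taking open-data portal + community garden + food-bank expansion + after-school tutoring: 131 k$ used, 521 in projected impact.
The spare 1 k$ is too small for any remaining project, and no exchange beats 521.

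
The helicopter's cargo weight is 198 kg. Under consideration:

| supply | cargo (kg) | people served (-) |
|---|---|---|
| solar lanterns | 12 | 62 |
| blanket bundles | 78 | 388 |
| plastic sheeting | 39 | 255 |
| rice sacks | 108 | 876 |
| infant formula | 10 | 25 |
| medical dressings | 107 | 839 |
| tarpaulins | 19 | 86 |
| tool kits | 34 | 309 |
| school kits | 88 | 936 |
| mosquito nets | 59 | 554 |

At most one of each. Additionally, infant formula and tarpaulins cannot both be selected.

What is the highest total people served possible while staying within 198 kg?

1861

Taking solar lanterns + tool kits + school kits + mosquito nets: 193 kg used, 1861 in people served.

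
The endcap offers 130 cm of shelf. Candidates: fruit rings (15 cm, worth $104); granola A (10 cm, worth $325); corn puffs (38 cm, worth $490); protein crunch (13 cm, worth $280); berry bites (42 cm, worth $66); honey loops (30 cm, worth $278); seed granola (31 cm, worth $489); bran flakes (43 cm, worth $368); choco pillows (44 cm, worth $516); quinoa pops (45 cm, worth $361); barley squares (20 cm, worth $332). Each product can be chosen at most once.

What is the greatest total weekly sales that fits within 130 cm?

Density check — granola A 32.50, protein crunch 21.54, barley squares 16.60 are the best per cm.
The ratio ordering already packs tightly: fruit rings + granola A + corn puffs + protein crunch + seed granola + barley squares, 127 cm, 2020.
The spare 3 cm is too small for any remaining product, and no exchange beats 2020.

2020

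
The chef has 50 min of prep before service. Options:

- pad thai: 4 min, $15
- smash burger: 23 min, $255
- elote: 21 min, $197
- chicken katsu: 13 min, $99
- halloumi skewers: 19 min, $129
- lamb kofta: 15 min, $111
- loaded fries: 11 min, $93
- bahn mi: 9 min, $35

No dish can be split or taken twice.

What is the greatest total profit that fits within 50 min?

467

Taking pad thai + smash burger + elote: 48 min used, 467 in profit.
Nothing else within 50 min beats 467.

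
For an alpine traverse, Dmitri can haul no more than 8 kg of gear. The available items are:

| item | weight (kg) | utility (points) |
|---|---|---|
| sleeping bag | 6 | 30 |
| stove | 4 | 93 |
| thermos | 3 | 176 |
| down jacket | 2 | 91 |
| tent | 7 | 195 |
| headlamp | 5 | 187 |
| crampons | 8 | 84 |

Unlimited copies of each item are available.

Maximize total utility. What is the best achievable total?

Best packing: 2×thermos + down jacket — 8 kg, 443 total.

443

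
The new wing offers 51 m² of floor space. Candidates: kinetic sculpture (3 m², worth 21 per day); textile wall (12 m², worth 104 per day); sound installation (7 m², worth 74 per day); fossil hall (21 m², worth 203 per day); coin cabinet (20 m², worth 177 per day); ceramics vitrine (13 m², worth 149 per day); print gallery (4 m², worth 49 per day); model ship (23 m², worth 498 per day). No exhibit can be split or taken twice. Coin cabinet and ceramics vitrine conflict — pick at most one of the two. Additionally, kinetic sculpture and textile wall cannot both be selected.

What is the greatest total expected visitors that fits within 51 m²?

791

Density check — model ship 21.65, print gallery 12.25, ceramics vitrine 11.46, sound installation 10.57 are the best per m².
Kinetic sculpture + sound installation + ceramics vitrine + print gallery + model ship uses 50 of the 51 m² and totals 791.
Every other selection either busts 51 m² or breaks a pairing rule or fails to beat 791.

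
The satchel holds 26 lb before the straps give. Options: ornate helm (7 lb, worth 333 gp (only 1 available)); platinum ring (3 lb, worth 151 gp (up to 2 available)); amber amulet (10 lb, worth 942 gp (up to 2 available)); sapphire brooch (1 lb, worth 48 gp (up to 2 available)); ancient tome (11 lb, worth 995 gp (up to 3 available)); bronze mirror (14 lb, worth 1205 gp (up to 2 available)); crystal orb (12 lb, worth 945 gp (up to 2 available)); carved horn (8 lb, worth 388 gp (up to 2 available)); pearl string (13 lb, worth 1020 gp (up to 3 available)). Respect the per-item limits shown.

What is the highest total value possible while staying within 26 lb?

Density check — amber amulet 94.20, ancient tome 90.45, bronze mirror 86.07, crystal orb 78.75 are the best per lb.
A density-first pass picks 2×platinum ring + 2×amber amulet — 2186 at 26 lb.
A better packing is sapphire brooch + ancient tome + bronze mirror: 26 lb, total 2248.
Every other selection either busts 26 lb or exceeds an availability limit or fails to beat 2248.

2248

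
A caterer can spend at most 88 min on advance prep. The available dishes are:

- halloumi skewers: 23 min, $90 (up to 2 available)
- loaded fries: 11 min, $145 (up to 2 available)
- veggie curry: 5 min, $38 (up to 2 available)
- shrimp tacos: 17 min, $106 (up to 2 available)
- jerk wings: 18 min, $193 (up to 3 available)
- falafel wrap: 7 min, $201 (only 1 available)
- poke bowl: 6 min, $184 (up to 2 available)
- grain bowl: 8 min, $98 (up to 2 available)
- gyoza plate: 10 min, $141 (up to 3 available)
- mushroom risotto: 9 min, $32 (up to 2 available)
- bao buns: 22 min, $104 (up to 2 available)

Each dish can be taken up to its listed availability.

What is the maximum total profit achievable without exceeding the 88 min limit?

1478

Best packing: 2×loaded fries + falafel wrap + 2×poke bowl + 2×grain bowl + 3×gyoza plate — 87 min, 1478 total.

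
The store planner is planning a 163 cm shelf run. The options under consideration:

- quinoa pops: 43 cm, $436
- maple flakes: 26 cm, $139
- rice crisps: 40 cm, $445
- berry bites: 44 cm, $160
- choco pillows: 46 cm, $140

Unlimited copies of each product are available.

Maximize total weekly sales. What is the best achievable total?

Taking 4×rice crisps: 160 cm used, 1780 in weekly sales.
That's the maximum — no swap from here does better than 1780.

1780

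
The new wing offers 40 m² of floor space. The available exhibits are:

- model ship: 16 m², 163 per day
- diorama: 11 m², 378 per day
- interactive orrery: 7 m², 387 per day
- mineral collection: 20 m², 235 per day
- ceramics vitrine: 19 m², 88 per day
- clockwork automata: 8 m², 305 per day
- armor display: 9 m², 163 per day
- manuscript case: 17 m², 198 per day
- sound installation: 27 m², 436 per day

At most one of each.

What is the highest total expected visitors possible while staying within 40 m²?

1233

The ratio ordering already packs tightly: diorama + interactive orrery + clockwork automata + armor display, 35 m², 1233.
The closest alternative, diorama + interactive orrery + clockwork automata, reaches only 1070.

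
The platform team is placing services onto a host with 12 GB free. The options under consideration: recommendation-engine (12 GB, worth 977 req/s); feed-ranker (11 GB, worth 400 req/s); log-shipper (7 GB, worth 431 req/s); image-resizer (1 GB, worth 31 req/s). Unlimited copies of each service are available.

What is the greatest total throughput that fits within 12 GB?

977

The ratio ordering already packs tightly: recommendation-engine, 12 GB, 977.
Every other selection either busts 12 GB or fails to beat 977.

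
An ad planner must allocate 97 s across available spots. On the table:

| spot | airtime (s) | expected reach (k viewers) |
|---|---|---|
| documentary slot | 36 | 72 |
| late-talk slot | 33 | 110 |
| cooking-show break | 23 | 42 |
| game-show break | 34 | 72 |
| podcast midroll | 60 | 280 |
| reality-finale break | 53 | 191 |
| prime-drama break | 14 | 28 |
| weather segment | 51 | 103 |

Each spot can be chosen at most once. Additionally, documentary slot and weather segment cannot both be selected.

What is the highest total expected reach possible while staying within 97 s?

390

Taking late-talk slot + podcast midroll: 93 s used, 390 in expected reach.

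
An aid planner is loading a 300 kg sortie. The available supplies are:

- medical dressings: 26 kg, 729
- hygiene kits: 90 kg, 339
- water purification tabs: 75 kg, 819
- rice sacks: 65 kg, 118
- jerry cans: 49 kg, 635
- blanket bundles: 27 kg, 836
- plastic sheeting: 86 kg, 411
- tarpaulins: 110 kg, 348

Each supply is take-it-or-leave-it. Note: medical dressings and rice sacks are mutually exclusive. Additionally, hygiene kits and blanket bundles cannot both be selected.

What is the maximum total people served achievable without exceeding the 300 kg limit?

3430

Ranking by ratio (people served/kg): blanket bundles 30.96, medical dressings 28.04, jerry cans 12.96.
Best packing: medical dressings + water purification tabs + jerry cans + blanket bundles + plastic sheeting — 263 kg, 3430 total.
Every other selection either busts 300 kg or breaks a pairing rule or fails to beat 3430.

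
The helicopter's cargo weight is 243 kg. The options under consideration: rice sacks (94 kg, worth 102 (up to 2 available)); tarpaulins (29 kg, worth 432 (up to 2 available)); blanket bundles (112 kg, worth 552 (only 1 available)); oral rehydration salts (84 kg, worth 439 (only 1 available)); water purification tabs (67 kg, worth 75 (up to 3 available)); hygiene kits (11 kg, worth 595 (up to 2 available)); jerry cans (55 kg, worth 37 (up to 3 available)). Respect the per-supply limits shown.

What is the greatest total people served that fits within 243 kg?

By people served per kg: hygiene kits 54.09, tarpaulins 14.90, oral rehydration salts 5.23, blanket bundles 4.93 lead.
Greedy by ratio would take 2×tarpaulins + oral rehydration salts + water purification tabs + 2×hygiene kits: 231 kg used, total 2568.
Replace oral rehydration salts and water purification tabs with blanket bundles: the trade gains 38 net, giving 2606 at 192 kg.
The spare 51 kg is too small for any remaining supply, and no exchange beats 2606.

2606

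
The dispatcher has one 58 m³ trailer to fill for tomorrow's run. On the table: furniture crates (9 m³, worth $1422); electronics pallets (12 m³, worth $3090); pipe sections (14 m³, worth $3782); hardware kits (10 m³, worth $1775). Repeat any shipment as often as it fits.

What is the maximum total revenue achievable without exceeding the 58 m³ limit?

4×pipe sections uses 56 of the 58 m³ and totals 15128.
No other feasible combination exceeds 15128.

15128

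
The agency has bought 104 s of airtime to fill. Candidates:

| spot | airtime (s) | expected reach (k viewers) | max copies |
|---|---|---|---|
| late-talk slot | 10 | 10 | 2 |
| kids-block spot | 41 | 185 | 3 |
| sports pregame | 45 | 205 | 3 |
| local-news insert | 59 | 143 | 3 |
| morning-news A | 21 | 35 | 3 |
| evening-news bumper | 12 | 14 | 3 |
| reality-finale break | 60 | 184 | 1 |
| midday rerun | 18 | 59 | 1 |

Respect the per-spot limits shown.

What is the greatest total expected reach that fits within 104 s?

By expected reach per s: sports pregame 4.56, kids-block spot 4.51, midday rerun 3.28 lead.
The ratio heuristic lands on 2×sports pregame + evening-news bumper (424) but leaves 2 s idle.
The 57 s tied up in sports pregame and evening-news bumper is better spent on kids-block spot + midday rerun — total rises to 449 (104 s).
Every other selection either busts 104 s or exceeds an availability limit or fails to beat 449.

449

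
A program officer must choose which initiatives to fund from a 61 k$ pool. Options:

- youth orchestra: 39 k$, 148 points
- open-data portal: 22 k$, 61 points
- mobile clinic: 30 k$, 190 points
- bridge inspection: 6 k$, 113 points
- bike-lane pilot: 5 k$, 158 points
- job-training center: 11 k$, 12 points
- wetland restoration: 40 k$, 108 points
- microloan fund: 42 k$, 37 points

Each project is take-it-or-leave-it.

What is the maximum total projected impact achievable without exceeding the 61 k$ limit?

473

Ranking by ratio (projected impact/k$): bike-lane pilot 31.60, bridge inspection 18.83, mobile clinic 6.33, youth orchestra 3.79.
The ratio ordering already packs tightly: mobile clinic + bridge inspection + bike-lane pilot + job-training center, 52 k$, 473.
Next best is mobile clinic + bridge inspection + bike-lane pilot at 461 (41 k$) — short by 12.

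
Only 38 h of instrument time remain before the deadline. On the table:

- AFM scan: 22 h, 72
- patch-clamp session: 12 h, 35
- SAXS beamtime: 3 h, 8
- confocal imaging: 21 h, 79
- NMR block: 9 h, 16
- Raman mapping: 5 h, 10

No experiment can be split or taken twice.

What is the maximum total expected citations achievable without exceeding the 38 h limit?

124

Density check — confocal imaging 3.76, AFM scan 3.27, patch-clamp session 2.92, SAXS beamtime 2.67 are the best per h.
A density-first pass picks patch-clamp session + SAXS beamtime + confocal imaging — 122 at 36 h.
Dropping SAXS beamtime frees 3 h; slotting in Raman mapping (5 h) lifts the total to 124 at 38 h.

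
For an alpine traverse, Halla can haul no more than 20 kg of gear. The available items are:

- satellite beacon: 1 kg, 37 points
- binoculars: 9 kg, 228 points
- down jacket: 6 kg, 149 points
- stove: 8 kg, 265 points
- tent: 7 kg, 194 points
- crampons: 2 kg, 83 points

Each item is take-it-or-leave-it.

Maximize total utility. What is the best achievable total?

613

Density check — crampons 41.50, satellite beacon 37.00, stove 33.12, tent 27.71 are the best per kg.
Taking the top-ratio items first gives satellite beacon + stove + tent + crampons for 579 (18 kg).
Dropping tent frees 7 kg; slotting in binoculars (9 kg) lifts the total to 613 at 20 kg.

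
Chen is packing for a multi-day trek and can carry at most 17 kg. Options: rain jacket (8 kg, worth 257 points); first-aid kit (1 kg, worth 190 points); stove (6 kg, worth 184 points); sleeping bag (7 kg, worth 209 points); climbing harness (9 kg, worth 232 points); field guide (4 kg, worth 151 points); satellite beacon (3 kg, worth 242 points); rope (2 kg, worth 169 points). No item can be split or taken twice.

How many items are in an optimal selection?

5

Optimal total is 961.
One optimal bundle: first-aid kit + sleeping bag + field guide + satellite beacon + rope (17 kg).
Any selection reaching 961 contains exactly 5 items.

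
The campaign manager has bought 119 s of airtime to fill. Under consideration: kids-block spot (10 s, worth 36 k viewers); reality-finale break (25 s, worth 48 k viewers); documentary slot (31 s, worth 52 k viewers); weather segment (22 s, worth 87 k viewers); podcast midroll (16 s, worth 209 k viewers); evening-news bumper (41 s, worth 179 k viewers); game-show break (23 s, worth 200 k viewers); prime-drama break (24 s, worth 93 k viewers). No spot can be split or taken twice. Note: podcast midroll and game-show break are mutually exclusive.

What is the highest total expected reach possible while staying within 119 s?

604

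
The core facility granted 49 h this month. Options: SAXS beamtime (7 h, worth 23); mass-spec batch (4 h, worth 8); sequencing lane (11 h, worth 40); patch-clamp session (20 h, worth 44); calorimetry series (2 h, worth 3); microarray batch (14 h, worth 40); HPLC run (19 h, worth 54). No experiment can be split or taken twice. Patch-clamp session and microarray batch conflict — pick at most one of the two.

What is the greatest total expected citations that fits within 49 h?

142

The ratio heuristic lands on SAXS beamtime + mass-spec batch + sequencing lane + calorimetry series + microarray batch (114) but leaves 11 h idle.
The 9 h tied up in SAXS beamtime and calorimetry series is better spent on HPLC run — total rises to 142 (48 h).
An exhaustive check of the 128 subsets confirms 142.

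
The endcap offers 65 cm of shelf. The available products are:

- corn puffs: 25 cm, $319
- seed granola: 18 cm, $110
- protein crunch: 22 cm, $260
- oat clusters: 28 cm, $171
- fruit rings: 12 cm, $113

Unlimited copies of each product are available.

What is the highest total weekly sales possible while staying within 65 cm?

2×corn puffs + fruit rings uses 62 of the 65 cm and totals 751.

751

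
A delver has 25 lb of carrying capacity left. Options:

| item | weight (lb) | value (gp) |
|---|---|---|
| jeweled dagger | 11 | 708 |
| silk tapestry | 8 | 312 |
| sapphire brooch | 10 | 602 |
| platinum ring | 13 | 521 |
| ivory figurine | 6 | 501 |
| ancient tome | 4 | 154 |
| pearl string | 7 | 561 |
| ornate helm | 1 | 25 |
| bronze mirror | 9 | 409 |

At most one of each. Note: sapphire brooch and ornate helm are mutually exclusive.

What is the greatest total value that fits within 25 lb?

1795

Density check — ivory figurine 83.50, pearl string 80.14, jeweled dagger 64.36, sapphire brooch 60.20 are the best per lb.
Taking jeweled dagger + ivory figurine + pearl string + ornate helm: 25 lb used, 1795 in value.
Every other selection either busts 25 lb or breaks a pairing rule or fails to beat 1795.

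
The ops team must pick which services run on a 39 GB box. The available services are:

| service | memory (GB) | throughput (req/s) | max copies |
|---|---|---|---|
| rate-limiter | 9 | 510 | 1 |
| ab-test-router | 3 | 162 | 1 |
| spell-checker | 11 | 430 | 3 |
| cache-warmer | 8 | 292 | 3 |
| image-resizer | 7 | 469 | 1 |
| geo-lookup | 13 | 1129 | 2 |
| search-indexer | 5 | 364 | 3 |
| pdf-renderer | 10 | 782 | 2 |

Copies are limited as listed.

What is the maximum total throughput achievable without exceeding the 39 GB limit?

Density check — geo-lookup 86.85, pdf-renderer 78.20, search-indexer 72.80, image-resizer 67.00 are the best per GB.
Taking ab-test-router + 2×geo-lookup + pdf-renderer: 39 GB used, 3202 in throughput.

3202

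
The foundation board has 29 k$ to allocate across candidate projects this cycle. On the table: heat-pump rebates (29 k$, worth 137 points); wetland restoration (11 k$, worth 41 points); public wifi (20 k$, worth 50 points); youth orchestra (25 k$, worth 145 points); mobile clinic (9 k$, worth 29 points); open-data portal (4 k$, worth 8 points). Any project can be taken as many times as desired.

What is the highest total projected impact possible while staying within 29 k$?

Density check — youth orchestra 5.80, heat-pump rebates 4.72, wetland restoration 3.73 are the best per k$.
Youth orchestra + open-data portal uses 29 of the 29 k$ and totals 153.

153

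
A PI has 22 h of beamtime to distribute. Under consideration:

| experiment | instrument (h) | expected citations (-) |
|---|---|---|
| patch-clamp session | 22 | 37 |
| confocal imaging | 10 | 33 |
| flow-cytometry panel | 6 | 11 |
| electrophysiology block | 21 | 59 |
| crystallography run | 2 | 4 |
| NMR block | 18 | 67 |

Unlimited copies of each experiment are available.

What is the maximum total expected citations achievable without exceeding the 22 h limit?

75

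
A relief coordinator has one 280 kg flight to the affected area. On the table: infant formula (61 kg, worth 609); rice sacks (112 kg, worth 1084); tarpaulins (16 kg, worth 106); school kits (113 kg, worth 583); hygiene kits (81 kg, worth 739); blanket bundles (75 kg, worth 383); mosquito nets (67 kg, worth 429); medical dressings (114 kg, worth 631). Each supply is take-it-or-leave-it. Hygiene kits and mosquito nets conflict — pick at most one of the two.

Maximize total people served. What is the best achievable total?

The ratio ordering already packs tightly: infant formula + rice sacks + tarpaulins + hygiene kits, 270 kg, 2538.
Next best is infant formula + rice sacks + hygiene kits at 2432 (254 kg) — short by 106.

2538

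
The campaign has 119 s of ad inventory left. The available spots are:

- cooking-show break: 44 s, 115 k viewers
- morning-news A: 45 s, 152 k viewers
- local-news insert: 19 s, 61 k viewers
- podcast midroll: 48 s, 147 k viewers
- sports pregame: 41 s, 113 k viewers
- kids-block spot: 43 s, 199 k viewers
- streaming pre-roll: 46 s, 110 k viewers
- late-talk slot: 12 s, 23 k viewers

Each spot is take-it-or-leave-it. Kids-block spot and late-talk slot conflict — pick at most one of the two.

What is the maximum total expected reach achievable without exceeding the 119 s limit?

412

Morning-news A + local-news insert + kids-block spot uses 107 of the 119 s and totals 412.
An exhaustive check of the 256 subsets confirms 412.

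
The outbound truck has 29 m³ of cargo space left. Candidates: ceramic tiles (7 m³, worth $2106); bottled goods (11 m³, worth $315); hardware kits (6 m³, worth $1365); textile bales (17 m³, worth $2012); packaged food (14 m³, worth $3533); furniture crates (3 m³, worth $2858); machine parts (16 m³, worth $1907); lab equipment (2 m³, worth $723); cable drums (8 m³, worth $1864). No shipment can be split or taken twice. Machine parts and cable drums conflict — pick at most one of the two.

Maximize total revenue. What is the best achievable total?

Density check — furniture crates 952.67, lab equipment 361.50, ceramic tiles 300.86 are the best per m³.
The ratio ordering already packs tightly: ceramic tiles + packaged food + furniture crates + lab equipment, 26 m³, 9220.
Every other selection either busts 29 m³ or breaks a pairing rule or fails to beat 9220.

9220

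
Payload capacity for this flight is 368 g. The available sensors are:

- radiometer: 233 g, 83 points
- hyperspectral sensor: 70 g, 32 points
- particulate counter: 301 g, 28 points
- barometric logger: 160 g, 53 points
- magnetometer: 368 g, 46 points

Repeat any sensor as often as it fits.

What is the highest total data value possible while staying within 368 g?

The ratio ordering already packs tightly: 5×hyperspectral sensor, 350 g, 160.
Nothing else within 368 g beats 160.

160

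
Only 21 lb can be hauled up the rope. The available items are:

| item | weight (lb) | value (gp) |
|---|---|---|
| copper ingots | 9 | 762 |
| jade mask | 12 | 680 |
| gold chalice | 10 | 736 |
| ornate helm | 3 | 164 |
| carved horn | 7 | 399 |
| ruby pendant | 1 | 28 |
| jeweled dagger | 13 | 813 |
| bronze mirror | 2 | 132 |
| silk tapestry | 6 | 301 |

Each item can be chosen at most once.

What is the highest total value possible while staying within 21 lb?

1630

Best packing: copper ingots + gold chalice + bronze mirror — 21 lb, 1630 total.
Nothing else within 21 lb beats 1630.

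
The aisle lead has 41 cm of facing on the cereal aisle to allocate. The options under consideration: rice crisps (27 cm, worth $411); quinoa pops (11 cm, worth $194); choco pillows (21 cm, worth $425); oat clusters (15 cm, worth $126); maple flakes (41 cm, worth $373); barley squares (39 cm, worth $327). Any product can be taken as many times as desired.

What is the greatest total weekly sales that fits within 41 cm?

Taking quinoa pops + choco pillows: 32 cm used, 619 in weekly sales.

619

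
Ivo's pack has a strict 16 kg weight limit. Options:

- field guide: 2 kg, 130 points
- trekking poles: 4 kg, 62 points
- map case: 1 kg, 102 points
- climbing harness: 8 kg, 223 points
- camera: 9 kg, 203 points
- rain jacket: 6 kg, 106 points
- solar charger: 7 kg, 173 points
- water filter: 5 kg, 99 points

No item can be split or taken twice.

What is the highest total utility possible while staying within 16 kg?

Density check — map case 102.00, field guide 65.00, climbing harness 27.88, solar charger 24.71 are the best per kg.
The ratio ordering already packs tightly: field guide + map case + climbing harness + water filter, 16 kg, 554.
Every other selection either busts 16 kg or fails to beat 554.

554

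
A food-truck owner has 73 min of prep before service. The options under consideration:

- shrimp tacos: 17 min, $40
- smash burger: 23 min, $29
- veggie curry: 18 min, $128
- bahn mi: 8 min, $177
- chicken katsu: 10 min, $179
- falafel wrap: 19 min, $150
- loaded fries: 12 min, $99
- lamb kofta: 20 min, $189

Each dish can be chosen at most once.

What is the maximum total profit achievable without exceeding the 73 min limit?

794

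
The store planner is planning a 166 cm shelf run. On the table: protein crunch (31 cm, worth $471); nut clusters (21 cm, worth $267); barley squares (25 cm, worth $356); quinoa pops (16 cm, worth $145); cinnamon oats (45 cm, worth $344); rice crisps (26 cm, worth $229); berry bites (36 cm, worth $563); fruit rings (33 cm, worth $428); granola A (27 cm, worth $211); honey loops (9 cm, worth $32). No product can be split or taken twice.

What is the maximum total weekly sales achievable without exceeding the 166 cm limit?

2230

Density check — berry bites 15.64, protein crunch 15.19, barley squares 14.24, fruit rings 12.97 are the best per cm.
The ratio ordering already packs tightly: protein crunch + nut clusters + barley squares + quinoa pops + berry bites + fruit rings, 162 cm, 2230.
Nothing else within 166 cm beats 2230.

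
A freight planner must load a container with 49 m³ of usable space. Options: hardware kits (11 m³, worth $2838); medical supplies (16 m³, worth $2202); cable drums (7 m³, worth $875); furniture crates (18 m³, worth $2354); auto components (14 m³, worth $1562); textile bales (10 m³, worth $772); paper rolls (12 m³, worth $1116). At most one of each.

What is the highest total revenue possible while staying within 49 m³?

7477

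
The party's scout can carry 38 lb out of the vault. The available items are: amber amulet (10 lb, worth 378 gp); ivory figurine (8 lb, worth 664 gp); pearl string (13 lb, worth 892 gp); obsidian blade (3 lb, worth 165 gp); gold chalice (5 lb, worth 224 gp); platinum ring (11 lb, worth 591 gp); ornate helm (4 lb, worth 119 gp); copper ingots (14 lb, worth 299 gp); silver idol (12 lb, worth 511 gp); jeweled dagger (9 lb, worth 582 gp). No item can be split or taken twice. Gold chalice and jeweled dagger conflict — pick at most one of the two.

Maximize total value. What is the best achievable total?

Best packing: ivory figurine + pearl string + obsidian blade + ornate helm + jeweled dagger — 37 lb, 2422 total.

2422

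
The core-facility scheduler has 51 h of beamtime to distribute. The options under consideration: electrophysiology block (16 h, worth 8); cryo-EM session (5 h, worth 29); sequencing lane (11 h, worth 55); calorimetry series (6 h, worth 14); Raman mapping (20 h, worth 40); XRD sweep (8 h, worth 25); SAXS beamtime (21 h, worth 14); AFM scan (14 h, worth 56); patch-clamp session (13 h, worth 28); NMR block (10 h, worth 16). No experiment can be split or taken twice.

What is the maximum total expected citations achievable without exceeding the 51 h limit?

193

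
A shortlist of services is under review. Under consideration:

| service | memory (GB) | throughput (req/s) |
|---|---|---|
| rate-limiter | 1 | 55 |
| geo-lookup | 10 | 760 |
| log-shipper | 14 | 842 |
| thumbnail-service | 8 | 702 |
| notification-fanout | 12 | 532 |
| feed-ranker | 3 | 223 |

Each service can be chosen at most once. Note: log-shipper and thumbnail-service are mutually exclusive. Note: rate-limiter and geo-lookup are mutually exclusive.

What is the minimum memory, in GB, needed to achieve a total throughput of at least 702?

8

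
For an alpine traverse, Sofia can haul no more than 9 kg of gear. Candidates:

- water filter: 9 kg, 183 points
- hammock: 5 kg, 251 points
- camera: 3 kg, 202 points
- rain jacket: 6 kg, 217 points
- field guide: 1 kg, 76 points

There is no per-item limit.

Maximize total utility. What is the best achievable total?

The ratio ordering already packs tightly: 9×field guide, 9 kg, 684.

684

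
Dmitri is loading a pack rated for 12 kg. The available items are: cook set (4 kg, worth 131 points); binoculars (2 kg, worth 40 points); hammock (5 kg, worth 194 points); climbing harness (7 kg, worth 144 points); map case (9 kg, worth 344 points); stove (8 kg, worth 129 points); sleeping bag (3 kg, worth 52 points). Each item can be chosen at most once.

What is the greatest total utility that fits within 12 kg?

Greedy by ratio would take cook set + binoculars + hammock: 11 kg used, total 365.
Using the slack differently, map case + sleeping bag comes to 396 at 12 kg.
Nothing else within 12 kg beats 396.

396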